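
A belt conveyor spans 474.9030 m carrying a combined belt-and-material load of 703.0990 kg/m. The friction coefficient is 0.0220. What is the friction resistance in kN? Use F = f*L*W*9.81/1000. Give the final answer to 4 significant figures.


F = 0.0220 * 474.9030 * 703.0990 * 9.81 / 1000
F = 72.06 kN


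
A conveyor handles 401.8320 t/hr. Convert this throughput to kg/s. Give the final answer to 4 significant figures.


m_dot = 401.8320 * 1000 / 3600
m_dot = 111.6 kg/s


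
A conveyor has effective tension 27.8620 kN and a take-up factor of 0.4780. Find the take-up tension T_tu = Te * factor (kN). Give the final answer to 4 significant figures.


T_tu = 27.8620 * 0.4780
T_tu = 13.32 kN


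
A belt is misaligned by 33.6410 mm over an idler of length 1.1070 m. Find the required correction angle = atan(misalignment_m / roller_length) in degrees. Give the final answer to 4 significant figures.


misalign_m = 33.6410 / 1000 = 0.033641 m
angle = atan(0.033641 / 1.1070)
angle = 1.741 deg


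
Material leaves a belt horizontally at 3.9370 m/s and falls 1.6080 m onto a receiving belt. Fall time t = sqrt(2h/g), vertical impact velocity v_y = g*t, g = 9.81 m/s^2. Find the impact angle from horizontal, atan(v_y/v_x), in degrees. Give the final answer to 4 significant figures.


t = sqrt(2*1.6080/9.81) = 0.572563 s
v_y = 9.81 * 0.572563 = 5.61684 m/s
angle = atan(5.61684 / 3.9370) = 54.97 deg


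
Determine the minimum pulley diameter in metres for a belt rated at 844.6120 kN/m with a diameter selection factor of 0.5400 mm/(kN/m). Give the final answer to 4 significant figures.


D = 844.6120 * 0.5400 / 1000
D = 0.4561 m


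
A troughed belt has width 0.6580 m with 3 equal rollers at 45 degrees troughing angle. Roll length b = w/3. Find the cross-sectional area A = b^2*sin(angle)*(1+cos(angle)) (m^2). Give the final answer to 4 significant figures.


b = 0.6580/3 = 0.219333 m
A = 0.219333^2 * sin(45 deg) * (1 + cos(45 deg))
A = 0.05807 m^2


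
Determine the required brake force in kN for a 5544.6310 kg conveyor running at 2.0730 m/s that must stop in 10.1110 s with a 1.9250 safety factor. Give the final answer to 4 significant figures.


F = 5544.6310 * 2.0730 / 10.1110 * 1.9250 / 1000
F = 2.188 kN


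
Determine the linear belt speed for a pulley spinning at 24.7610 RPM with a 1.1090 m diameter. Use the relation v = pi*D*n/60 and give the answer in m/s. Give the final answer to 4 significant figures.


v = pi * 1.1090 * 24.7610 / 60
v = 1.438 m/s


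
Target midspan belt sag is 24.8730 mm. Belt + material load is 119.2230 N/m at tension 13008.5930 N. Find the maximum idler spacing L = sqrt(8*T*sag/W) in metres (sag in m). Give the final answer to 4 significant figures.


sag = 24.8730/1000 = 0.024873 m
L = sqrt(8 * 13008.5930 * 0.024873 / 119.2230)
L = 4.660 m


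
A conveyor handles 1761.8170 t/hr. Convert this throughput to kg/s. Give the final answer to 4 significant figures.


m_dot = 1761.8170 * 1000 / 3600
m_dot = 489.4 kg/s


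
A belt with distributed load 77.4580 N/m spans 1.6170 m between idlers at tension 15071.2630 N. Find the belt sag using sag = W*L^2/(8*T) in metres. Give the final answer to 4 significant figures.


sag = 77.4580 * 1.6170^2 / (8 * 15071.2630)
sag = 0.001680 m


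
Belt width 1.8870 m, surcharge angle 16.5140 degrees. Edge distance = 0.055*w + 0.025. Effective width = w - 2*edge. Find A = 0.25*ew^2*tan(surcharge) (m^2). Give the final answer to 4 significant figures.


edge = 0.055*1.8870 + 0.025 = 0.128785 m
ew = 1.8870 - 2*0.128785 = 1.62943 m
A = 0.25 * 1.62943^2 * tan(16.5140 deg)
A = 0.1968 m^2


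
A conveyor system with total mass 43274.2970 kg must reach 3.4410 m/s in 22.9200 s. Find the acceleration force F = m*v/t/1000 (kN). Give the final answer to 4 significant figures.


F = 43274.2970 * 3.4410 / 22.9200 / 1000
F = 6.497 kN


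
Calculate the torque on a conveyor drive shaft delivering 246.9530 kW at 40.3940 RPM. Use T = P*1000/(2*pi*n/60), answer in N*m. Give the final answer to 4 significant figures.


omega = 2*pi*40.3940/60 = 4.23005 rad/s
T = 246.9530*1000 / 4.23005
T = 58380 N*m


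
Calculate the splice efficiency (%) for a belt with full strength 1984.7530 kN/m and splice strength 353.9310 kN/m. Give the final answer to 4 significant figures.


Eff = 353.9310 / 1984.7530 * 100
Eff = 17.83 %


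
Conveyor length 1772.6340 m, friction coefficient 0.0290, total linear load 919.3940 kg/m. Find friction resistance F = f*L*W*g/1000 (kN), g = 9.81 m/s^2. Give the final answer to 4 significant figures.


F = 0.0290 * 1772.6340 * 919.3940 * 9.81 / 1000
F = 463.6 kN


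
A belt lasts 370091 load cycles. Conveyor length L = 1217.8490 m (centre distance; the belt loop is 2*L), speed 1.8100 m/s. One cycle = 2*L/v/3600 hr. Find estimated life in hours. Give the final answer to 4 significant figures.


cycle_time = 2 * 1217.8490 / 1.8100 / 3600 = 0.373803 hr
life = 370091 * 0.373803 = 138300 hours


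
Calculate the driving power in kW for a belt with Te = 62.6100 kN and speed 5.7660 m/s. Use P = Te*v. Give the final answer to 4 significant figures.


P = Te * v = 62.6100 * 5.7660
P = 361.0 kW


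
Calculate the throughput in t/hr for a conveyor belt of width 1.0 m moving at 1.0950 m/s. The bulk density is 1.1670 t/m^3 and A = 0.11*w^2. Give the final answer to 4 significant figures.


A = 0.11 * 1.0^2 = 0.11 m^2
C = 0.11 * 1.0950 * 1.1670 * 3600
C = 506.0 t/hr


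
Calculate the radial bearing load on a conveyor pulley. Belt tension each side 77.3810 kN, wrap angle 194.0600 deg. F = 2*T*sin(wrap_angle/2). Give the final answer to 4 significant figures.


F = 2 * 77.3810 * sin(194.0600/2 deg)
F = 153.6 kN


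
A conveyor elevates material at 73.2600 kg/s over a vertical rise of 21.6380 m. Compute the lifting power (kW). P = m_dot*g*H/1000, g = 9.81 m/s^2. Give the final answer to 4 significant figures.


P = 73.2600 * 9.81 * 21.6380 / 1000
P = 15.55 kW


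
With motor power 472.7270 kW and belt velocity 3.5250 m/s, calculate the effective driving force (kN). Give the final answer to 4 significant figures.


Te = P / v = 472.7270 / 3.5250
Te = 134.1 kN


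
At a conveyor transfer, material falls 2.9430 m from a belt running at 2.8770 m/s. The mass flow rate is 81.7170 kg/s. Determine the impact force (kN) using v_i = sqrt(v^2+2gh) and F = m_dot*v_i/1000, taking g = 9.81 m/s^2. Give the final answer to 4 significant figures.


v_i = sqrt(2.8770^2 + 2*9.81*2.9430) = 8.12519 m/s
F = 81.7170 * 8.12519 / 1000
F = 0.6640 kN


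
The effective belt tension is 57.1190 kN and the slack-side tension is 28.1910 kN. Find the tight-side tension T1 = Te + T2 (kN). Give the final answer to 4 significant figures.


T1 = Te + T2 = 57.1190 + 28.1910
T1 = 85.31 kN


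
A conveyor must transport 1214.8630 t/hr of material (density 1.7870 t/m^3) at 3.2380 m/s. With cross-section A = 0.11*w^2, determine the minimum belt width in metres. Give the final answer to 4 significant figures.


A_req = 1214.8630 / (3.2380 * 1.7870 * 3600) = 0.0583208 m^2
w = sqrt(0.0583208 / 0.11)
w = 0.7281 m


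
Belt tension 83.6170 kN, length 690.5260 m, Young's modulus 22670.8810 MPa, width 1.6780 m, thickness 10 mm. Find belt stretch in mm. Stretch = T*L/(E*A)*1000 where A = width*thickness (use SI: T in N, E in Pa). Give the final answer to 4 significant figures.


A = 1.6780 * 0.01 = 0.01678 m^2
Stretch = 83.6170*1000 * 690.5260 / (22670.8810e6 * 0.01678) * 1000
Stretch = 151.8 mm


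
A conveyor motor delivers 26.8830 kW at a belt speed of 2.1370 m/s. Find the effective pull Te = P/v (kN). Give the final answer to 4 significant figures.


Te = P / v = 26.8830 / 2.1370
Te = 12.58 kN


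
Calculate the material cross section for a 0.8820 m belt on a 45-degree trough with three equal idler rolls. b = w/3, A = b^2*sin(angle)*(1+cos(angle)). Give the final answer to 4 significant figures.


b = 0.8820/3 = 0.294 m
A = 0.294^2 * sin(45 deg) * (1 + cos(45 deg))
A = 0.1043 m^2


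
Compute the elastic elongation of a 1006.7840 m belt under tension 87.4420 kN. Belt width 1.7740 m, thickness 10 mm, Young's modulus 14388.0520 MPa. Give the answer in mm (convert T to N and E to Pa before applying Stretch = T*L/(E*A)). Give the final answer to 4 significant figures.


A = 1.7740 * 0.01 = 0.01774 m^2
Stretch = 87.4420*1000 * 1006.7840 / (14388.0520e6 * 0.01774) * 1000
Stretch = 344.9 mm


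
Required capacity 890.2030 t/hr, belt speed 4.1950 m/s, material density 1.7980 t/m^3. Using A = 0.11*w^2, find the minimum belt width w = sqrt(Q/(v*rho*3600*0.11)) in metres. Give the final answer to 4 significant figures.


A_req = 890.2030 / (4.1950 * 1.7980 * 3600) = 0.0327842 m^2
w = sqrt(0.0327842 / 0.11)
w = 0.5459 m


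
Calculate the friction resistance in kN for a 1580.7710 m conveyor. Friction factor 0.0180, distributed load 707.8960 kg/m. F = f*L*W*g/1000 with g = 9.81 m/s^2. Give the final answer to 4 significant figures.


F = 0.0180 * 1580.7710 * 707.8960 * 9.81 / 1000
F = 197.6 kN


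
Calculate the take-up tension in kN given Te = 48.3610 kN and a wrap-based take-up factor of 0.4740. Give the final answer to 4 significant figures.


T_tu = 48.3610 * 0.4740
T_tu = 22.92 kN


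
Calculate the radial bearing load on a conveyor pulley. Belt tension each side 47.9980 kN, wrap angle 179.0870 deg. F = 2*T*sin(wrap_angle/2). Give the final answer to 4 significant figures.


F = 2 * 47.9980 * sin(179.0870/2 deg)
F = 95.99 kN


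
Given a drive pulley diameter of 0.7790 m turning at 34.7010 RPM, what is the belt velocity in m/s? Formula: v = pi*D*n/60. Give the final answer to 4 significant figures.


v = pi * 0.7790 * 34.7010 / 60
v = 1.415 m/s


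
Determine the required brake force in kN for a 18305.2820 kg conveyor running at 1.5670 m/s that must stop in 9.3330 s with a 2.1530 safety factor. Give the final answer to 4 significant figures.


F = 18305.2820 * 1.5670 / 9.3330 * 2.1530 / 1000
F = 6.617 kN


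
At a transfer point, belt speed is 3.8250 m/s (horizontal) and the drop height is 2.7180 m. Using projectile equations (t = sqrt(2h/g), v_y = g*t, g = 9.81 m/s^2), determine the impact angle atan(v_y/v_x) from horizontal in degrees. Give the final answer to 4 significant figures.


t = sqrt(2*2.7180/9.81) = 0.744398 s
v_y = 9.81 * 0.744398 = 7.30254 m/s
angle = atan(7.30254 / 3.8250) = 62.35 deg


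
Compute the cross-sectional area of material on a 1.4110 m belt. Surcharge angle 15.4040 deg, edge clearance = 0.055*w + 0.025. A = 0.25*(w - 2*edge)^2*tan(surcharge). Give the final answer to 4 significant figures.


edge = 0.055*1.4110 + 0.025 = 0.102605 m
ew = 1.4110 - 2*0.102605 = 1.20579 m
A = 0.25 * 1.20579^2 * tan(15.4040 deg)
A = 0.1001 m^2


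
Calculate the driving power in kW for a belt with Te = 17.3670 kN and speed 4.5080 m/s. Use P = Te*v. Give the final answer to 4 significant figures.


P = Te * v = 17.3670 * 4.5080
P = 78.29 kW


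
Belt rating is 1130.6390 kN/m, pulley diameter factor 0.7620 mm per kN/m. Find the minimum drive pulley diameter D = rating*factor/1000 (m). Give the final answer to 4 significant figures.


D = 1130.6390 * 0.7620 / 1000
D = 0.8615 m


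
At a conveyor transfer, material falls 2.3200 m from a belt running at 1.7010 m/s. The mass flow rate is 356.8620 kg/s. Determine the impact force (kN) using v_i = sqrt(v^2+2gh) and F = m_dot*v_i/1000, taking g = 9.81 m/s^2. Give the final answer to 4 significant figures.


v_i = sqrt(1.7010^2 + 2*9.81*2.3200) = 6.95786 m/s
F = 356.8620 * 6.95786 / 1000
F = 2.483 kN


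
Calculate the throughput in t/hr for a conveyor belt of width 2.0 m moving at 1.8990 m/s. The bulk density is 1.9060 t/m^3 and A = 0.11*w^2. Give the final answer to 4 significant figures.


A = 0.11 * 2.0^2 = 0.44 m^2
C = 0.44 * 1.8990 * 1.9060 * 3600
C = 5733 t/hr


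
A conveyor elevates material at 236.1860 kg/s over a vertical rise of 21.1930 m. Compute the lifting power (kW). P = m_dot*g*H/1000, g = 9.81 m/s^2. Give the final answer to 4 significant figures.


P = 236.1860 * 9.81 * 21.1930 / 1000
P = 49.10 kW


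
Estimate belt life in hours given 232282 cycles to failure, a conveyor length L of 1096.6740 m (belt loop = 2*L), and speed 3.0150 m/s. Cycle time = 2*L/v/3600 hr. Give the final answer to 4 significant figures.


cycle_time = 2 * 1096.6740 / 3.0150 / 3600 = 0.202077 hr
life = 232282 * 0.202077 = 46940 hours


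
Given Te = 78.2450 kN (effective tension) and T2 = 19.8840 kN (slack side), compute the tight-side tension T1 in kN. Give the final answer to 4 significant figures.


T1 = Te + T2 = 78.2450 + 19.8840
T1 = 98.13 kN


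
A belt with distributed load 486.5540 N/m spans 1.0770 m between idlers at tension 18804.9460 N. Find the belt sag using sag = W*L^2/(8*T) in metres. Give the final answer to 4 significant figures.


sag = 486.5540 * 1.0770^2 / (8 * 18804.9460)
sag = 0.003751 m


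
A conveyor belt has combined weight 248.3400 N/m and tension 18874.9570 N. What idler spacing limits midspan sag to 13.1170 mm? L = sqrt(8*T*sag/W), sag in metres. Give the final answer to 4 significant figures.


sag = 13.1170/1000 = 0.013117 m
L = sqrt(8 * 18874.9570 * 0.013117 / 248.3400)
L = 2.824 m


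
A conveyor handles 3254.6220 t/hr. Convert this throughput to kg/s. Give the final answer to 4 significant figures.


m_dot = 3254.6220 * 1000 / 3600
m_dot = 904.1 kg/s


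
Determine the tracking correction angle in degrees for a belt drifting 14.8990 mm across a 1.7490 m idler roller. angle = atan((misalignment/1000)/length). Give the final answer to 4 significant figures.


misalign_m = 14.8990 / 1000 = 0.014899 m
angle = atan(0.014899 / 1.7490)
angle = 0.4881 deg


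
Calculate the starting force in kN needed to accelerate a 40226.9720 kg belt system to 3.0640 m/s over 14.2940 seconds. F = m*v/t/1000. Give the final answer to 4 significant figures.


F = 40226.9720 * 3.0640 / 14.2940 / 1000
F = 8.623 kN


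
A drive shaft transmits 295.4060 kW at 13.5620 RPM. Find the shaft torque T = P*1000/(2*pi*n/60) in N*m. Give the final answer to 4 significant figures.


omega = 2*pi*13.5620/60 = 1.42021 rad/s
T = 295.4060*1000 / 1.42021
T = 208000 N*m


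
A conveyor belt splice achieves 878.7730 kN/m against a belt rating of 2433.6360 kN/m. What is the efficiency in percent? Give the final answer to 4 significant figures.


Eff = 878.7730 / 2433.6360 * 100
Eff = 36.11 %


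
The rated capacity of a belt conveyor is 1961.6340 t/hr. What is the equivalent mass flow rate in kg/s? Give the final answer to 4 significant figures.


m_dot = 1961.6340 * 1000 / 3600
m_dot = 544.9 kg/s


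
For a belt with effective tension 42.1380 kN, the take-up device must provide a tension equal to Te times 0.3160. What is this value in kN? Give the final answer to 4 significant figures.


T_tu = 42.1380 * 0.3160
T_tu = 13.32 kN


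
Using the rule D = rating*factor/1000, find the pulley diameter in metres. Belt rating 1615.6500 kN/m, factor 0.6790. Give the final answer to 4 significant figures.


D = 1615.6500 * 0.6790 / 1000
D = 1.097 m


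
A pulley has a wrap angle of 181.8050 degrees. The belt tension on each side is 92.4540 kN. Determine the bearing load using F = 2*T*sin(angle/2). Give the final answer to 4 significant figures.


F = 2 * 92.4540 * sin(181.8050/2 deg)
F = 184.9 kN


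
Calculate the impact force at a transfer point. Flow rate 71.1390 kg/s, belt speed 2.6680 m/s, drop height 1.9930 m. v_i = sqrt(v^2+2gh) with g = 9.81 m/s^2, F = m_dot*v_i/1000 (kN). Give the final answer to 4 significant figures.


v_i = sqrt(2.6680^2 + 2*9.81*1.9930) = 6.79859 m/s
F = 71.1390 * 6.79859 / 1000
F = 0.4836 kN


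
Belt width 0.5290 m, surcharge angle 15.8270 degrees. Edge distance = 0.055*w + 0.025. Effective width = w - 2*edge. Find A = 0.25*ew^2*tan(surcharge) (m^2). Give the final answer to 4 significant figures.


edge = 0.055*0.5290 + 0.025 = 0.054095 m
ew = 0.5290 - 2*0.054095 = 0.42081 m
A = 0.25 * 0.42081^2 * tan(15.8270 deg)
A = 0.01255 m^2


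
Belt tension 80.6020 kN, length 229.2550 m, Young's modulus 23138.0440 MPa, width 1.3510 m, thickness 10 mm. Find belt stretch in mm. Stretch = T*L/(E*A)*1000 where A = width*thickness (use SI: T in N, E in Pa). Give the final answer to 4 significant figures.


A = 1.3510 * 0.01 = 0.01351 m^2
Stretch = 80.6020*1000 * 229.2550 / (23138.0440e6 * 0.01351) * 1000
Stretch = 59.11 mm


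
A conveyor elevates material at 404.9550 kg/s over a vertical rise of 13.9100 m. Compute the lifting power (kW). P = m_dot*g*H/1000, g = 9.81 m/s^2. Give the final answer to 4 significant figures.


P = 404.9550 * 9.81 * 13.9100 / 1000
P = 55.26 kW


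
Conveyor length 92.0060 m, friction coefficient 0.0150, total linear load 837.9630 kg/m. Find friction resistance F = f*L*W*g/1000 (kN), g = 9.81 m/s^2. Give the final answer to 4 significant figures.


F = 0.0150 * 92.0060 * 837.9630 * 9.81 / 1000
F = 11.34 kN


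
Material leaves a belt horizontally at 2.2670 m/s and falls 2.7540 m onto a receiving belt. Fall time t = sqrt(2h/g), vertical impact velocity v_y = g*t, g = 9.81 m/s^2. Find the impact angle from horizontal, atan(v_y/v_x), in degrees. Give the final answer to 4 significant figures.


t = sqrt(2*2.7540/9.81) = 0.749312 s
v_y = 9.81 * 0.749312 = 7.35075 m/s
angle = atan(7.35075 / 2.2670) = 72.86 deg


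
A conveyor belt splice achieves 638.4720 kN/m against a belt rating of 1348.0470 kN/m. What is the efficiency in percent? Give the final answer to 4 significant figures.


Eff = 638.4720 / 1348.0470 * 100
Eff = 47.36 %


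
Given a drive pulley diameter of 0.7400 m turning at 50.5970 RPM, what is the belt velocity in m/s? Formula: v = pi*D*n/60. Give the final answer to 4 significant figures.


v = pi * 0.7400 * 50.5970 / 60
v = 1.960 m/s


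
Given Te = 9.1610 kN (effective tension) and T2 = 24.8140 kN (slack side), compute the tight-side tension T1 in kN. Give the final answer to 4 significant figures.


T1 = Te + T2 = 9.1610 + 24.8140
T1 = 33.98 kN


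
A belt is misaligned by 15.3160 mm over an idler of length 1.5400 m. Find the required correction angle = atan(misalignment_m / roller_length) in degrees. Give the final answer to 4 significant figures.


misalign_m = 15.3160 / 1000 = 0.015316 m
angle = atan(0.015316 / 1.5400)
angle = 0.5698 deg


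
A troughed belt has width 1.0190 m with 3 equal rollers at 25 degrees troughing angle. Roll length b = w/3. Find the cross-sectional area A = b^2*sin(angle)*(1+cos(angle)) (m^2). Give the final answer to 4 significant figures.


b = 1.0190/3 = 0.339667 m
A = 0.339667^2 * sin(25 deg) * (1 + cos(25 deg))
A = 0.09295 m^2


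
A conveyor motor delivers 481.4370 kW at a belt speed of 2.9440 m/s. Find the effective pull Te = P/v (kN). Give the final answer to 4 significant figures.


Te = P / v = 481.4370 / 2.9440
Te = 163.5 kN


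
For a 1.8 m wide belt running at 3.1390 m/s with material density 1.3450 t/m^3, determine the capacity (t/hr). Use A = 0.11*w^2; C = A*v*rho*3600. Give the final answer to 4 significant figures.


A = 0.11 * 1.8^2 = 0.3564 m^2
C = 0.3564 * 3.1390 * 1.3450 * 3600
C = 5417 t/hr


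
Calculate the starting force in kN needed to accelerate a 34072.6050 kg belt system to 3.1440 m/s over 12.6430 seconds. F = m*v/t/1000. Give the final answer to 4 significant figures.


F = 34072.6050 * 3.1440 / 12.6430 / 1000
F = 8.473 kN


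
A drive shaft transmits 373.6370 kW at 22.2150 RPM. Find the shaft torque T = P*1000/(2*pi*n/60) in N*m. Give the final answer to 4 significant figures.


omega = 2*pi*22.2150/60 = 2.32635 rad/s
T = 373.6370*1000 / 2.32635
T = 160600 N*m


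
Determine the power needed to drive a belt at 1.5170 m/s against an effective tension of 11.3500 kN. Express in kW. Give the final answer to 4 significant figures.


P = Te * v = 11.3500 * 1.5170
P = 17.22 kW


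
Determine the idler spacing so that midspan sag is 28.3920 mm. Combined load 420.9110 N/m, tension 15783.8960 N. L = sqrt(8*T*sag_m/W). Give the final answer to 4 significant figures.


sag = 28.3920/1000 = 0.028392 m
L = sqrt(8 * 15783.8960 * 0.028392 / 420.9110)
L = 2.918 m


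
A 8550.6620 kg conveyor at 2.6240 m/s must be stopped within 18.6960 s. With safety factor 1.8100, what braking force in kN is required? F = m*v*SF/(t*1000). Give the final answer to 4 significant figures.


F = 8550.6620 * 2.6240 / 18.6960 * 1.8100 / 1000
F = 2.172 kN


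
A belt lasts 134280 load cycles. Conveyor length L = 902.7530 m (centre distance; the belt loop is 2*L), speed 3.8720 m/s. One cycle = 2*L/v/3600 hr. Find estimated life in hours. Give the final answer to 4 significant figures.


cycle_time = 2 * 902.7530 / 3.8720 / 3600 = 0.129527 hr
life = 134280 * 0.129527 = 17390 hours


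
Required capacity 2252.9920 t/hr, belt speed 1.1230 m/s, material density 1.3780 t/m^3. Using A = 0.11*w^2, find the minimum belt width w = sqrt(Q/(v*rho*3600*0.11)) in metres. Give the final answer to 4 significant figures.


A_req = 2252.9920 / (1.1230 * 1.3780 * 3600) = 0.404416 m^2
w = sqrt(0.404416 / 0.11)
w = 1.917 m


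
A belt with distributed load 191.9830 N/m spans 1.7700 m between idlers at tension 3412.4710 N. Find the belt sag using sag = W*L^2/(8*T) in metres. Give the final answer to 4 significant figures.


sag = 191.9830 * 1.7700^2 / (8 * 3412.4710)
sag = 0.02203 m


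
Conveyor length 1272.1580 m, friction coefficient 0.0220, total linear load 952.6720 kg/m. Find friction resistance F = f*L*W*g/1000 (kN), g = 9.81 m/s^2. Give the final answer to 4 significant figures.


F = 0.0220 * 1272.1580 * 952.6720 * 9.81 / 1000
F = 261.6 kN


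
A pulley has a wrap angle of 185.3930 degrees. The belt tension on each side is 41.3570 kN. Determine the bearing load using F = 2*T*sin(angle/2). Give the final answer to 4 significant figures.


F = 2 * 41.3570 * sin(185.3930/2 deg)
F = 82.62 kN


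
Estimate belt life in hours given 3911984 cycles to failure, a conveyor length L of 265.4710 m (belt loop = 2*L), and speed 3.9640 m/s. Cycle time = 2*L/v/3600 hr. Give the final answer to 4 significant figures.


cycle_time = 2 * 265.4710 / 3.9640 / 3600 = 0.0372058 hr
life = 3911984 * 0.0372058 = 145500 hours


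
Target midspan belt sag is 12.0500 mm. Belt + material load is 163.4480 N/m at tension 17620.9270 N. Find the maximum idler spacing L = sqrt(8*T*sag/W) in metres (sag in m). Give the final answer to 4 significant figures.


sag = 12.0500/1000 = 0.012050 m
L = sqrt(8 * 17620.9270 * 0.012050 / 163.4480)
L = 3.224 m


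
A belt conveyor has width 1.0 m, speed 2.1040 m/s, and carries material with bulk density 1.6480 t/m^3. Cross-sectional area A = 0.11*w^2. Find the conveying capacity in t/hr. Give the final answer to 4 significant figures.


A = 0.11 * 1.0^2 = 0.11 m^2
C = 0.11 * 2.1040 * 1.6480 * 3600
C = 1373 t/hr


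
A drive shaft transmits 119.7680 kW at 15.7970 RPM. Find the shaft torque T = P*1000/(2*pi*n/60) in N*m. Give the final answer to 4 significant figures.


omega = 2*pi*15.7970/60 = 1.65426 rad/s
T = 119.7680*1000 / 1.65426
T = 72400 N*m


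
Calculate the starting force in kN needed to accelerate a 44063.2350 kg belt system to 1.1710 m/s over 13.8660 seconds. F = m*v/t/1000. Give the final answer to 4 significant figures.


F = 44063.2350 * 1.1710 / 13.8660 / 1000
F = 3.721 kN


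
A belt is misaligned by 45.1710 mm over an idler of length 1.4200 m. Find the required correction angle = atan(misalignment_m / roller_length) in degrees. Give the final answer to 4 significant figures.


misalign_m = 45.1710 / 1000 = 0.045171 m
angle = atan(0.045171 / 1.4200)
angle = 1.822 deg


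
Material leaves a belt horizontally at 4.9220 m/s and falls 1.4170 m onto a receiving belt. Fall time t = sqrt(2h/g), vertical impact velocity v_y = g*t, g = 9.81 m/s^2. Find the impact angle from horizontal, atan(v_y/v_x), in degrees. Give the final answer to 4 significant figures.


t = sqrt(2*1.4170/9.81) = 0.537484 s
v_y = 9.81 * 0.537484 = 5.27272 m/s
angle = atan(5.27272 / 4.9220) = 46.97 deg


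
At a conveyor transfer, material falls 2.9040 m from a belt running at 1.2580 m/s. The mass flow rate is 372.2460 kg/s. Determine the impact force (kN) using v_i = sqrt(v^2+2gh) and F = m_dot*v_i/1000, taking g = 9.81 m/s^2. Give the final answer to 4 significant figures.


v_i = sqrt(1.2580^2 + 2*9.81*2.9040) = 7.65239 m/s
F = 372.2460 * 7.65239 / 1000
F = 2.849 kN


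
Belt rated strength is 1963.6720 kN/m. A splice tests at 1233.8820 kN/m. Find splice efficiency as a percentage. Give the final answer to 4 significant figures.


Eff = 1233.8820 / 1963.6720 * 100
Eff = 62.84 %


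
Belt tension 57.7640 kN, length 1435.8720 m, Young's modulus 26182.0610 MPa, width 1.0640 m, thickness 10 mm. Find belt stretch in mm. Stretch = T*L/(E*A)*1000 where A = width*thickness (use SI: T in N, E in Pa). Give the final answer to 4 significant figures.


A = 1.0640 * 0.01 = 0.01064 m^2
Stretch = 57.7640*1000 * 1435.8720 / (26182.0610e6 * 0.01064) * 1000
Stretch = 297.7 mm


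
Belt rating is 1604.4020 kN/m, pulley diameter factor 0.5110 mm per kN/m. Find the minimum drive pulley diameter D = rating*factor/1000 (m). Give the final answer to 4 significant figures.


D = 1604.4020 * 0.5110 / 1000
D = 0.8198 m


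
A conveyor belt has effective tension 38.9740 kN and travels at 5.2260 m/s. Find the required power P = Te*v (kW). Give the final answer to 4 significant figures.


P = Te * v = 38.9740 * 5.2260
P = 203.7 kW


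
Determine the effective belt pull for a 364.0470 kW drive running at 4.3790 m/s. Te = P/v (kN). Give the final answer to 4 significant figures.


Te = P / v = 364.0470 / 4.3790
Te = 83.13 kN


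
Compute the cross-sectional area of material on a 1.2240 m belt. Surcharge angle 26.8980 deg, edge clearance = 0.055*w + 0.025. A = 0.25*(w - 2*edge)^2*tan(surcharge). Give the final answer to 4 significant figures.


edge = 0.055*1.2240 + 0.025 = 0.09232 m
ew = 1.2240 - 2*0.09232 = 1.03936 m
A = 0.25 * 1.03936^2 * tan(26.8980 deg)
A = 0.1370 m^2


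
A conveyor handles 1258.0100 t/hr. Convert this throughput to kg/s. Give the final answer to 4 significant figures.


m_dot = 1258.0100 * 1000 / 3600
m_dot = 349.4 kg/s


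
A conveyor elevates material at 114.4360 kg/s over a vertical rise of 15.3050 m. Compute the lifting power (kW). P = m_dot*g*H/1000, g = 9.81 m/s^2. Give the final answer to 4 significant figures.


P = 114.4360 * 9.81 * 15.3050 / 1000
P = 17.18 kW


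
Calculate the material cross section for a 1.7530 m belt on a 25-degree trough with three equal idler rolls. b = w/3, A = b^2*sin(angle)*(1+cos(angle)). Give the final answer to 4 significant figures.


b = 1.7530/3 = 0.584333 m
A = 0.584333^2 * sin(25 deg) * (1 + cos(25 deg))
A = 0.2751 m^2


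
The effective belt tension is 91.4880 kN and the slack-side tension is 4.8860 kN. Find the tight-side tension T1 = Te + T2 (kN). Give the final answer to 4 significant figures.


T1 = Te + T2 = 91.4880 + 4.8860
T1 = 96.37 kN


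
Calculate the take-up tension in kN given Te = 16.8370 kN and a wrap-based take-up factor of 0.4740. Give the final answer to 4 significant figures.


T_tu = 16.8370 * 0.4740
T_tu = 7.981 kN


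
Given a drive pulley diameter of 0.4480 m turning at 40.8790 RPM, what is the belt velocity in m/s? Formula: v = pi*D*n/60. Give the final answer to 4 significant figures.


v = pi * 0.4480 * 40.8790 / 60
v = 0.9589 m/s


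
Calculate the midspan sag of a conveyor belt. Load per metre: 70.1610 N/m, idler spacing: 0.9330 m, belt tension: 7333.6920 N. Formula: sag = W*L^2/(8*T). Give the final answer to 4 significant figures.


sag = 70.1610 * 0.9330^2 / (8 * 7333.6920)
sag = 0.001041 m


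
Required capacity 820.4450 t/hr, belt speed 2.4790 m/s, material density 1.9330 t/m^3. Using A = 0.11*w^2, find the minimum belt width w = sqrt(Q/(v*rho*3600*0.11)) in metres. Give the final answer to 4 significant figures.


A_req = 820.4450 / (2.4790 * 1.9330 * 3600) = 0.0475596 m^2
w = sqrt(0.0475596 / 0.11)
w = 0.6575 m


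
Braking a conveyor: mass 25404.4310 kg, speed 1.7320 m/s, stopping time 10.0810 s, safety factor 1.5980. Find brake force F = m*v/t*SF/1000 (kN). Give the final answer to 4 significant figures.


F = 25404.4310 * 1.7320 / 10.0810 * 1.5980 / 1000
F = 6.975 kN


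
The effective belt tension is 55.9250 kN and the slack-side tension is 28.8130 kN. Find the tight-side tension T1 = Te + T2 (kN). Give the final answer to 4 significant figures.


T1 = Te + T2 = 55.9250 + 28.8130
T1 = 84.74 kN


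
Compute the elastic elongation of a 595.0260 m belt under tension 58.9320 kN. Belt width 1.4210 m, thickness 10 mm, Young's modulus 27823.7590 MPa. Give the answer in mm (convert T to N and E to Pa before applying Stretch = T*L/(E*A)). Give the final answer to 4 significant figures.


A = 1.4210 * 0.01 = 0.01421 m^2
Stretch = 58.9320*1000 * 595.0260 / (27823.7590e6 * 0.01421) * 1000
Stretch = 88.69 mm


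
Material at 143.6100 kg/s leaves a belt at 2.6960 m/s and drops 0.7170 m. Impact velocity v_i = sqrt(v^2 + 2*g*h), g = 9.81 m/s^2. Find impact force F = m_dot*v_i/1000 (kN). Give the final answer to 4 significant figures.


v_i = sqrt(2.6960^2 + 2*9.81*0.7170) = 4.61909 m/s
F = 143.6100 * 4.61909 / 1000
F = 0.6633 kN


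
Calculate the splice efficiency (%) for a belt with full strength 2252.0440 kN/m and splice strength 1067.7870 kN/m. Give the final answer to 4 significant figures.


Eff = 1067.7870 / 2252.0440 * 100
Eff = 47.41 %


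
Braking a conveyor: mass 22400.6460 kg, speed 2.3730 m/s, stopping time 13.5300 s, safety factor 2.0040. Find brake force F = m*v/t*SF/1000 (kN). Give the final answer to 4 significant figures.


F = 22400.6460 * 2.3730 / 13.5300 * 2.0040 / 1000
F = 7.873 kN


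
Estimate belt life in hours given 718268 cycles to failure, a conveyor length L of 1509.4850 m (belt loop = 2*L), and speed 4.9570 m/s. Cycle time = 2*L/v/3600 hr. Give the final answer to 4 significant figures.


cycle_time = 2 * 1509.4850 / 4.9570 / 3600 = 0.169175 hr
life = 718268 * 0.169175 = 121500 hours


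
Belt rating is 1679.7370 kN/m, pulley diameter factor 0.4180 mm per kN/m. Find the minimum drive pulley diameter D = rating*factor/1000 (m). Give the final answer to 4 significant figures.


D = 1679.7370 * 0.4180 / 1000
D = 0.7021 m


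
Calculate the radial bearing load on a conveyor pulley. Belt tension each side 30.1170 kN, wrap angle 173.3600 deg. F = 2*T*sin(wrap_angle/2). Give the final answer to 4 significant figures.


F = 2 * 30.1170 * sin(173.3600/2 deg)
F = 60.13 kN


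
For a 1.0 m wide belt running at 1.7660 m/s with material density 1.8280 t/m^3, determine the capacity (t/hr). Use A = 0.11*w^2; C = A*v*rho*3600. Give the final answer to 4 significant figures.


A = 0.11 * 1.0^2 = 0.11 m^2
C = 0.11 * 1.7660 * 1.8280 * 3600
C = 1278 t/hr


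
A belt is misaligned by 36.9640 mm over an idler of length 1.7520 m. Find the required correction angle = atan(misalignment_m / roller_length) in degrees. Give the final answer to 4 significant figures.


misalign_m = 36.9640 / 1000 = 0.036964 m
angle = atan(0.036964 / 1.7520)
angle = 1.209 deg


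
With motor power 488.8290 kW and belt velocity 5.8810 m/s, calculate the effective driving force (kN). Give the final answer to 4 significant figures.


Te = P / v = 488.8290 / 5.8810
Te = 83.12 kN


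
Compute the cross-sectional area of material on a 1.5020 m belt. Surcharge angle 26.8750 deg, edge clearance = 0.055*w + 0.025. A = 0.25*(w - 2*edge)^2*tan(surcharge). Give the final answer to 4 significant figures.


edge = 0.055*1.5020 + 0.025 = 0.10761 m
ew = 1.5020 - 2*0.10761 = 1.28678 m
A = 0.25 * 1.28678^2 * tan(26.8750 deg)
A = 0.2098 m^2


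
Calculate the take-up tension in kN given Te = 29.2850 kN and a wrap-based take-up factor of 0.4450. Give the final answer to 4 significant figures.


T_tu = 29.2850 * 0.4450
T_tu = 13.03 kN


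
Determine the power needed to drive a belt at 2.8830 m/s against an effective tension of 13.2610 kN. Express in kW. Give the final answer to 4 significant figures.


P = Te * v = 13.2610 * 2.8830
P = 38.23 kW


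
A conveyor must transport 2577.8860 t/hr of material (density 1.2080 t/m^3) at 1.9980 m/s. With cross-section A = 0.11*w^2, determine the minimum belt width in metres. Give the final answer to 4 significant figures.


A_req = 2577.8860 / (1.9980 * 1.2080 * 3600) = 0.296687 m^2
w = sqrt(0.296687 / 0.11)
w = 1.642 m


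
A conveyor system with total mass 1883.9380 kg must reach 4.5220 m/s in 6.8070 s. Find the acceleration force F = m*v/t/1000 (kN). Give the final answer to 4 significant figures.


F = 1883.9380 * 4.5220 / 6.8070 / 1000
F = 1.252 kN


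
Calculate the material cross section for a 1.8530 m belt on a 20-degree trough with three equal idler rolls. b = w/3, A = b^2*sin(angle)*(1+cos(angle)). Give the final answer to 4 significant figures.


b = 1.8530/3 = 0.617667 m
A = 0.617667^2 * sin(20 deg) * (1 + cos(20 deg))
A = 0.2531 m^2


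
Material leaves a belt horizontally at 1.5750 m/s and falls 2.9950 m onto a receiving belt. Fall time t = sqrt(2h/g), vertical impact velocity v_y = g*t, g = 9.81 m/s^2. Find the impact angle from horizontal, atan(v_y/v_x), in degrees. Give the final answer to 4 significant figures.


t = sqrt(2*2.9950/9.81) = 0.78141 s
v_y = 9.81 * 0.78141 = 7.66563 m/s
angle = atan(7.66563 / 1.5750) = 78.39 deg


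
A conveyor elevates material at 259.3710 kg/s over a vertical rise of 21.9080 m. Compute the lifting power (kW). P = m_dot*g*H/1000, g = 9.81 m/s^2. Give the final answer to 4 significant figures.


P = 259.3710 * 9.81 * 21.9080 / 1000
P = 55.74 kW


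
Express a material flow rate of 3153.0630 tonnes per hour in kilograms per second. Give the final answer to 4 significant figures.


m_dot = 3153.0630 * 1000 / 3600
m_dot = 875.9 kg/s


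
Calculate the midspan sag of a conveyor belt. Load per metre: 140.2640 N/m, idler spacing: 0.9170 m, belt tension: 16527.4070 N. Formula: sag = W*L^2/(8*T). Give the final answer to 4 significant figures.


sag = 140.2640 * 0.9170^2 / (8 * 16527.4070)
sag = 0.0008921 m


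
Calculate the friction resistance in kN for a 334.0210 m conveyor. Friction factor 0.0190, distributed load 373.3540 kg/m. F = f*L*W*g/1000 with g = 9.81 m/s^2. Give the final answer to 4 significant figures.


F = 0.0190 * 334.0210 * 373.3540 * 9.81 / 1000
F = 23.24 kN


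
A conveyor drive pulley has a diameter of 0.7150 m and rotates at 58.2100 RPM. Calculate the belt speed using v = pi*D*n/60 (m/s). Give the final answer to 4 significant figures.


v = pi * 0.7150 * 58.2100 / 60
v = 2.179 m/s


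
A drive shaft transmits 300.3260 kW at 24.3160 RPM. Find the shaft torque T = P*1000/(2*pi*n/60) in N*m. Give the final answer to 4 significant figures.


omega = 2*pi*24.3160/60 = 2.54637 rad/s
T = 300.3260*1000 / 2.54637
T = 117900 N*m


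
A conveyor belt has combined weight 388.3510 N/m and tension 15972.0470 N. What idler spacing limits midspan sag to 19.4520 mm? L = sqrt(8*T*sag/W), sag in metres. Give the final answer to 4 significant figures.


sag = 19.4520/1000 = 0.019452 m
L = sqrt(8 * 15972.0470 * 0.019452 / 388.3510)
L = 2.530 m


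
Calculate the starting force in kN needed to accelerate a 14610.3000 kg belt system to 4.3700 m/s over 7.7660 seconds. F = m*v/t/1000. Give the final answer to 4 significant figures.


F = 14610.3000 * 4.3700 / 7.7660 / 1000
F = 8.221 kN


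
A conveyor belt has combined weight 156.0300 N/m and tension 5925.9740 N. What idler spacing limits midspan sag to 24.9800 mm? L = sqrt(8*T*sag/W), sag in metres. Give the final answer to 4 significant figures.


sag = 24.9800/1000 = 0.024980 m
L = sqrt(8 * 5925.9740 * 0.024980 / 156.0300)
L = 2.755 m


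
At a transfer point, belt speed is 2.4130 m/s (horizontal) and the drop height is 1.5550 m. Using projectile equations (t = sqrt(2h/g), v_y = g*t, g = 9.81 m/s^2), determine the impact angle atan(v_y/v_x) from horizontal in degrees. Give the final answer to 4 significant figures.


t = sqrt(2*1.5550/9.81) = 0.563048 s
v_y = 9.81 * 0.563048 = 5.5235 m/s
angle = atan(5.5235 / 2.4130) = 66.40 deg


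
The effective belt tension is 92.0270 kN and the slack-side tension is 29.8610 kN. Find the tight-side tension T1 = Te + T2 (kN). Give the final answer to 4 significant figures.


T1 = Te + T2 = 92.0270 + 29.8610
T1 = 121.9 kN


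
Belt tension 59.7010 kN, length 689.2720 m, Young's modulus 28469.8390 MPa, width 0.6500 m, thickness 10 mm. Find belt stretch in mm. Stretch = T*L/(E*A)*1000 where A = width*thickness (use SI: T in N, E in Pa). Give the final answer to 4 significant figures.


A = 0.6500 * 0.01 = 0.00650 m^2
Stretch = 59.7010*1000 * 689.2720 / (28469.8390e6 * 0.00650) * 1000
Stretch = 222.4 mm


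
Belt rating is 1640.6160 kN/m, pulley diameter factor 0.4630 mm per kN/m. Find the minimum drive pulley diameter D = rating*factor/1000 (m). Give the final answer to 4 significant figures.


D = 1640.6160 * 0.4630 / 1000
D = 0.7596 m


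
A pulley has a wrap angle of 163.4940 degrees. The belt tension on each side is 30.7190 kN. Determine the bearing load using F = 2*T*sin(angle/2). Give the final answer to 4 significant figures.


F = 2 * 30.7190 * sin(163.4940/2 deg)
F = 60.80 kN


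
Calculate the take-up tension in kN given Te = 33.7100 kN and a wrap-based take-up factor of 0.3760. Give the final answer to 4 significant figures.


T_tu = 33.7100 * 0.3760
T_tu = 12.67 kN


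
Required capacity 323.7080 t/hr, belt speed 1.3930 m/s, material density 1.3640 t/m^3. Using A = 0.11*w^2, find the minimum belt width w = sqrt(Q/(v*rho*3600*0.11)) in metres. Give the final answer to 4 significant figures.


A_req = 323.7080 / (1.3930 * 1.3640 * 3600) = 0.0473244 m^2
w = sqrt(0.0473244 / 0.11)
w = 0.6559 m


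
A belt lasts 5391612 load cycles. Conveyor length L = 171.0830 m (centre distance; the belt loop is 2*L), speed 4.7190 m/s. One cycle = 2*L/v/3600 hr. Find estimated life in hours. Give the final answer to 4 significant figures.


cycle_time = 2 * 171.0830 / 4.7190 / 3600 = 0.0201412 hr
life = 5391612 * 0.0201412 = 108600 hours


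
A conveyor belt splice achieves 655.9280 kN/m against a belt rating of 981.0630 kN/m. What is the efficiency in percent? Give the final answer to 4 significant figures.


Eff = 655.9280 / 981.0630 * 100
Eff = 66.86 %


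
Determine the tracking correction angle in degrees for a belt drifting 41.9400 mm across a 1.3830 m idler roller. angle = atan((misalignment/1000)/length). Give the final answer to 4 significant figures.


misalign_m = 41.9400 / 1000 = 0.041940 m
angle = atan(0.041940 / 1.3830)
angle = 1.737 deg


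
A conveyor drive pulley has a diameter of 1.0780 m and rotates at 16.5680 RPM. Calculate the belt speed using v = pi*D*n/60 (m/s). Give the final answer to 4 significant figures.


v = pi * 1.0780 * 16.5680 / 60
v = 0.9352 m/s


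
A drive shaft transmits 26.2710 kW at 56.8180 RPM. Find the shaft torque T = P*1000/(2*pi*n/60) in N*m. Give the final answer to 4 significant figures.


omega = 2*pi*56.8180/60 = 5.94997 rad/s
T = 26.2710*1000 / 5.94997
T = 4415 N*m


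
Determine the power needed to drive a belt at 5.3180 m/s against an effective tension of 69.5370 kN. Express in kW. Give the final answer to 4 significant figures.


P = Te * v = 69.5370 * 5.3180
P = 369.8 kW


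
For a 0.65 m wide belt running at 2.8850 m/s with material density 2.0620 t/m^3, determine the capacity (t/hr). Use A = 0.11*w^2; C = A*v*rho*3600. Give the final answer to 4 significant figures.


A = 0.11 * 0.65^2 = 0.046475 m^2
C = 0.046475 * 2.8850 * 2.0620 * 3600
C = 995.3 t/hr
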